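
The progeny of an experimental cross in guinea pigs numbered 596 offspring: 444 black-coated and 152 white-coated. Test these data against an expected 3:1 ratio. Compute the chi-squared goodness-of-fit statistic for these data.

The 3:1 ratio has 4 parts, so with N = 596 the expected counts are:
  black-coated: 596 × 3/4 = 447
  white-coated: 596 × 1/4 = 149
χ² = Σ (O − E)² / E
  black-coated: (444 − 447)² / 447 = 0.0201
  white-coated: (152 − 149)² / 149 = 0.0604
χ² = 0.0201 + 0.0604 = 0.0805 ≈ 0.081

0.081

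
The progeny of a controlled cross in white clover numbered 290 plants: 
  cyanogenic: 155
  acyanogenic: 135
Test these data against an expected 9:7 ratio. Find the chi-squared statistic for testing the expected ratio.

0.925

The 9:7 ratio has 16 parts, so with N = 290 the expected counts are:
  cyanogenic: 290 × 9/16 = 163.125
  acyanogenic: 290 × 7/16 = 126.875
χ² = Σ (O − E)² / E
  cyanogenic: (155 − 163.125)² / 163.125 = 0.4047
  acyanogenic: (135 − 126.875)² / 126.875 = 0.5203
χ² = 0.4047 + 0.5203 = 0.925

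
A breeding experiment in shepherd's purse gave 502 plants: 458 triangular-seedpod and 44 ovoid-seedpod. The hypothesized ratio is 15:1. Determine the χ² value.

Total ratio parts = 16. Expected numbers out of 502:
  triangular-seedpod: 502 × 15/16 = 470.625
  ovoid-seedpod: 502 × 1/16 = 31.375
χ² = Σ (O − E)² / E
  triangular-seedpod: (458 − 470.625)² / 470.625 = 0.3387
  ovoid-seedpod: (44 − 31.375)² / 31.375 = 5.0802
χ² = 0.3387 + 5.0802 = 5.4189 ≈ 5.419

5.419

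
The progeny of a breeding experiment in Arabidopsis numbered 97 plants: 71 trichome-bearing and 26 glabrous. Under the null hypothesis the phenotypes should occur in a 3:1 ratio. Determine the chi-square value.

0.168

Total ratio parts = 4. Expected numbers out of 97:
  trichome-bearing: 97 × 3/4 = 72.75
  glabrous: 97 × 1/4 = 24.25
χ² = Σ (O − E)² / E
  trichome-bearing: (71 − 72.75)² / 72.75 = 0.0421
  glabrous: (26 − 24.25)² / 24.25 = 0.1263
χ² = 0.0421 + 0.1263 = 0.1684 ≈ 0.168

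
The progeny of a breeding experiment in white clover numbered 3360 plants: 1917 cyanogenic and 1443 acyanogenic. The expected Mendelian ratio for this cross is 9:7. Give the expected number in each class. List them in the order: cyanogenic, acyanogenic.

The 9:7 ratio has 16 parts, so with N = 3360 the expected counts are:
  cyanogenic: 3360 × 9/16 = 1890
  acyanogenic: 3360 × 7/16 = 1470

1890, 1470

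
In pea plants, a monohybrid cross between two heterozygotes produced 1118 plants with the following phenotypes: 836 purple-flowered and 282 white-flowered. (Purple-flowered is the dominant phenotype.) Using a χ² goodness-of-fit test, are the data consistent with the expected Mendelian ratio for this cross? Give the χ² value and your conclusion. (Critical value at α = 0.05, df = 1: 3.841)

0.030; consistent

For a monohybrid cross between heterozygotes with complete dominance, the expected phenotypic ratio is 3:1.
Total ratio parts = 4. Expected numbers out of 1118:
  purple-flowered: 1118 × 3/4 = 838.5
  white-flowered: 1118 × 1/4 = 279.5
χ² = Σ (O − E)² / E
  purple-flowered: (836 − 838.5)² / 838.5 = 0.0075
  white-flowered: (282 − 279.5)² / 279.5 = 0.0224
χ² = 0.0075 + 0.0224 = 0.0299 ≈ 0.030
Degrees of freedom = 2 − 1 = 1; critical value at α = 0.05 is 3.841.
Since 0.030 < 3.841, we fail to reject the null hypothesis — the data are consistent with the 3:1 ratio.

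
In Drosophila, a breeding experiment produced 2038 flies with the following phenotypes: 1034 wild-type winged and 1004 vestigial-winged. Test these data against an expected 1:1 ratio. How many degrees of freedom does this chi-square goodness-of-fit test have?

A goodness-of-fit test with 2 phenotype classes has df = 2 − 1 = 1.

1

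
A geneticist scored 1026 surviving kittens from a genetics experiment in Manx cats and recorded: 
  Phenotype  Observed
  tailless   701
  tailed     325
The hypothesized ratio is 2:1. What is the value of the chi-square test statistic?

Total ratio parts = 3. Expected numbers out of 1026:
  tailless: 1026 × 2/3 = 684
  tailed: 1026 × 1/3 = 342
χ² = Σ (O − E)² / E
  tailless: (701 − 684)² / 684 = 0.4225
  tailed: (325 − 342)² / 342 = 0.8450
χ² = 0.4225 + 0.8450 = 1.2675 ≈ 1.268

1.268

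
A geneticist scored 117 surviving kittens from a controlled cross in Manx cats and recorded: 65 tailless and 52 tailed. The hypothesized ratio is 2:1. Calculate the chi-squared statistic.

6.500

Under the 2:1 hypothesis (Σ ratio = 3, N = 117):
  tailless: 117 × 2/3 = 78
  tailed: 117 × 1/3 = 39
χ² = Σ (O − E)² / E
  tailless: (65 − 78)² / 78 = 2.1667
  tailed: (52 − 39)² / 39 = 4.3333
χ² = 2.1667 + 4.3333 = 6.500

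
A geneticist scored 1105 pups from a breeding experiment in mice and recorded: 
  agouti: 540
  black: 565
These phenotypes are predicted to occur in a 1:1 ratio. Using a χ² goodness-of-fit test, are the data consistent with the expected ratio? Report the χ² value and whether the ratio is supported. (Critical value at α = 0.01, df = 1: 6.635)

The 1:1 ratio has 2 parts, so with N = 1105 the expected counts are:
  agouti: 1105 × 1/2 = 552.5
  black: 1105 × 1/2 = 552.5
χ² = Σ (O − E)² / E
  agouti: (540 − 552.5)² / 552.5 = 0.2828
  black: (565 − 552.5)² / 552.5 = 0.2828
χ² = 0.2828 + 0.2828 = 0.5656 ≈ 0.566
Degrees of freedom = 2 − 1 = 1; critical value at α = 0.01 is 6.635.
Since 0.566 < 6.635, we fail to reject the null hypothesis — the data are consistent with the 1:1 ratio.

0.566; consistent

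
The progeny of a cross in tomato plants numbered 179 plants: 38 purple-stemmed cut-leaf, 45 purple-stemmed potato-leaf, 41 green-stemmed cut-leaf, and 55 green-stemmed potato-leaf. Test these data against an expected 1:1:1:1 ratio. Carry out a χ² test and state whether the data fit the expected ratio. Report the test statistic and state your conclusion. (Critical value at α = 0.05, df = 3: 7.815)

Expected counts for N = 179 under a 1:1:1:1 ratio (total parts = 4):
  purple-stemmed cut-leaf: 179 × 1/4 = 44.75
  purple-stemmed potato-leaf: 179 × 1/4 = 44.75
  green-stemmed cut-leaf: 179 × 1/4 = 44.75
  green-stemmed potato-leaf: 179 × 1/4 = 44.75
χ² = Σ (O − E)² / E
  purple-stemmed cut-leaf: (38 − 44.75)² / 44.75 = 1.0182
  purple-stemmed potato-leaf: (45 − 44.75)² / 44.75 = 0.0014
  green-stemmed cut-leaf: (41 − 44.75)² / 44.75 = 0.3142
  green-stemmed potato-leaf: (55 − 44.75)² / 44.75 = 2.3478
χ² = 1.0182 + 0.0014 + 0.3142 + 2.3478 = 3.6816 ≈ 3.682
Degrees of freedom = 4 − 1 = 3; critical value at α = 0.05 is 7.815.
Since 3.682 < 7.815, we fail to reject the null hypothesis — the data are consistent with the 1:1:1:1 ratio.

3.682; consistent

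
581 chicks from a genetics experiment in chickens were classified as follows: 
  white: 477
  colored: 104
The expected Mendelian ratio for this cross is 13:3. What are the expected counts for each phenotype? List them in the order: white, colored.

472.0625, 108.9375

Under the 13:3 hypothesis (Σ ratio = 16, N = 581):
  white: 581 × 13/16 = 472.0625
  colored: 581 × 3/16 = 108.9375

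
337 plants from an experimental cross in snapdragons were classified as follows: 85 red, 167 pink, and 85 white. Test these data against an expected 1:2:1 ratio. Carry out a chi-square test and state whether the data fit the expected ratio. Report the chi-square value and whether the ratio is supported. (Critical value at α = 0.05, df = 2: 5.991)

Expected counts for N = 337 under a 1:2:1 ratio (total parts = 4):
  red: 337 × 1/4 = 84.25
  pink: 337 × 2/4 = 168.5
  white: 337 × 1/4 = 84.25
χ² = Σ (O − E)² / E
  red: (85 − 84.25)² / 84.25 = 0.0067
  pink: (167 − 168.5)² / 168.5 = 0.0134
  white: (85 − 84.25)² / 84.25 = 0.0067
χ² = 0.0067 + 0.0134 + 0.0067 = 0.0268 ≈ 0.027
Degrees of freedom = 3 − 1 = 2; critical value at α = 0.05 is 5.991.
Since 0.027 < 5.991, we fail to reject the null hypothesis — the data are consistent with the 1:2:1 ratio.

0.027; consistent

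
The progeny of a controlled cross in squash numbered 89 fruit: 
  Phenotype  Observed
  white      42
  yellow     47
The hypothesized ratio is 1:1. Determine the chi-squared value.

The 1:1 ratio has 2 parts, so with N = 89 the expected counts are:
  white: 89 × 1/2 = 44.5
  yellow: 89 × 1/2 = 44.5
χ² = Σ (O − E)² / E
  white: (42 − 44.5)² / 44.5 = 0.1404
  yellow: (47 − 44.5)² / 44.5 = 0.1404
χ² = 0.1404 + 0.1404 = 0.2808 ≈ 0.281

0.281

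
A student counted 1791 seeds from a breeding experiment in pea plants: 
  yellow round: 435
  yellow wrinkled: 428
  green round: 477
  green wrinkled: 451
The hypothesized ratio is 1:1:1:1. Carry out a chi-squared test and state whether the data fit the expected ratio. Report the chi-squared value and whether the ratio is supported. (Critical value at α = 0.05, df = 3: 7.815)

Expected counts for N = 1791 under a 1:1:1:1 ratio (total parts = 4):
  yellow round: 1791 × 1/4 = 447.75
  yellow wrinkled: 1791 × 1/4 = 447.75
  green round: 1791 × 1/4 = 447.75
  green wrinkled: 1791 × 1/4 = 447.75
χ² = Σ (O − E)² / E
  yellow round: (435 − 447.75)² / 447.75 = 0.3631
  yellow wrinkled: (428 − 447.75)² / 447.75 = 0.8712
  green round: (477 − 447.75)² / 447.75 = 1.9108
  green wrinkled: (451 − 447.75)² / 447.75 = 0.0236
χ² = 0.3631 + 0.8712 + 1.9108 + 0.0236 = 3.1687 ≈ 3.169
Degrees of freedom = 4 − 1 = 3; critical value at α = 0.05 is 7.815.
Since 3.169 < 7.815, we fail to reject the null hypothesis — the data are consistent with the 1:1:1:1 ratio.

3.169; consistent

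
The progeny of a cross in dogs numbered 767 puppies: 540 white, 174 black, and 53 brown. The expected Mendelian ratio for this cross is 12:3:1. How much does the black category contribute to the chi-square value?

6.337

The 12:3:1 ratio has 16 parts, so with N = 767 the expected counts are:
  white: 767 × 12/16 = 575.25
  black: 767 × 3/16 = 143.8125
  brown: 767 × 1/16 = 47.9375
Contribution of black: (174 − 143.8125)² / 143.8125 = 6.3366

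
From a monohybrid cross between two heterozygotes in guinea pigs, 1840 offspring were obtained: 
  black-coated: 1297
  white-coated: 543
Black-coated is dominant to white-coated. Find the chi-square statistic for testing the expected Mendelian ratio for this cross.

19.968

For a monohybrid cross between heterozygotes with complete dominance, the expected phenotypic ratio is 3:1.
Total ratio parts = 4. Expected numbers out of 1840:
  black-coated: 1840 × 3/4 = 1380
  white-coated: 1840 × 1/4 = 460
χ² = Σ (O − E)² / E
  black-coated: (1297 − 1380)² / 1380 = 4.9920
  white-coated: (543 − 460)² / 460 = 14.9761
χ² = 4.9920 + 14.9761 = 19.9681 ≈ 19.968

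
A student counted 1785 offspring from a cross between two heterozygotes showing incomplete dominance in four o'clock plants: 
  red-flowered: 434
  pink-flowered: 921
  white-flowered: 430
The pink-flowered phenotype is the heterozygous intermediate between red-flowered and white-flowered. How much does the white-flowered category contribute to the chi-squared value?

With incomplete dominance, a heterozygote × heterozygote cross gives a 1:2:1 phenotypic ratio.
Under the 1:2:1 hypothesis (Σ ratio = 4, N = 1785):
  red-flowered: 1785 × 1/4 = 446.25
  pink-flowered: 1785 × 2/4 = 892.5
  white-flowered: 1785 × 1/4 = 446.25
Contribution of white-flowered: (430 − 446.25)² / 446.25 = 0.5917

0.592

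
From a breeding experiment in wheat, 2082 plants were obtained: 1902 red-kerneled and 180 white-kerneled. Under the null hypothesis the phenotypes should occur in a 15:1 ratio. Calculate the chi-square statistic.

Under the 15:1 hypothesis (Σ ratio = 16, N = 2082):
  red-kerneled: 2082 × 15/16 = 1951.875
  white-kerneled: 2082 × 1/16 = 130.125
χ² = Σ (O − E)² / E
  red-kerneled: (1902 − 1951.875)² / 1951.875 = 1.2744
  white-kerneled: (180 − 130.125)² / 130.125 = 19.1164
χ² = 1.2744 + 19.1164 = 20.3908 ≈ 20.391

20.391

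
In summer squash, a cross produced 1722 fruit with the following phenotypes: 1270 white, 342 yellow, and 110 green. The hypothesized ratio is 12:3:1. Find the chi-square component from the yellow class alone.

1.133

Under the 12:3:1 hypothesis (Σ ratio = 16, N = 1722):
  white: 1722 × 12/16 = 1291.5
  yellow: 1722 × 3/16 = 322.875
  green: 1722 × 1/16 = 107.625
Contribution of yellow: (342 − 322.875)² / 322.875 = 1.1328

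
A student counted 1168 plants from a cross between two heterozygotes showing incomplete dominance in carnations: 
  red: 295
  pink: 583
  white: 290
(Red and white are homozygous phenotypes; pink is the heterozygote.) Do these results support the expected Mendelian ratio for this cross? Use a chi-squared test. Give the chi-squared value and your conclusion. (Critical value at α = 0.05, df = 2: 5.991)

With incomplete dominance, a heterozygote × heterozygote cross gives a 1:2:1 phenotypic ratio.
Expected counts for N = 1168 under a 1:2:1 ratio (total parts = 4):
  red: 1168 × 1/4 = 292
  pink: 1168 × 2/4 = 584
  white: 1168 × 1/4 = 292
χ² = Σ (O − E)² / E
  red: (295 − 292)² / 292 = 0.0308
  pink: (583 − 584)² / 584 = 0.0017
  white: (290 − 292)² / 292 = 0.0137
χ² = 0.0308 + 0.0017 + 0.0137 = 0.0462 ≈ 0.046
Degrees of freedom = 3 − 1 = 2; critical value at α = 0.05 is 5.991.
Since 0.046 < 5.991, we fail to reject the null hypothesis — the data are consistent with the 1:2:1 ratio.

0.046; consistent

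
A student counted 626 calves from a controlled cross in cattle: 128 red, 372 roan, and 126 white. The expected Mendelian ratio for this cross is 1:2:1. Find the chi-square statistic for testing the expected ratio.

Total ratio parts = 4. Expected numbers out of 626:
  red: 626 × 1/4 = 156.5
  roan: 626 × 2/4 = 313
  white: 626 × 1/4 = 156.5
χ² = Σ (O − E)² / E
  red: (128 − 156.5)² / 156.5 = 5.1901
  roan: (372 − 313)² / 313 = 11.1214
  white: (126 − 156.5)² / 156.5 = 5.9441
χ² = 5.1901 + 11.1214 + 5.9441 = 22.2556 ≈ 22.256

22.256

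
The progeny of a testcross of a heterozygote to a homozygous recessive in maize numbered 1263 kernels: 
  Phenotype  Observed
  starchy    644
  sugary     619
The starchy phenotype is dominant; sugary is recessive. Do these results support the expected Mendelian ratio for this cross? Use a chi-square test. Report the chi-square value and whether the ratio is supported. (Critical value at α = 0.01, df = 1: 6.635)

A testcross of a heterozygote (Aa × aa) gives a 1:1 phenotypic ratio.
The 1:1 ratio has 2 parts, so with N = 1263 the expected counts are:
  starchy: 1263 × 1/2 = 631.5
  sugary: 1263 × 1/2 = 631.5
χ² = Σ (O − E)² / E
  starchy: (644 − 631.5)² / 631.5 = 0.2474
  sugary: (619 − 631.5)² / 631.5 = 0.2474
χ² = 0.2474 + 0.2474 = 0.4948 ≈ 0.495
Degrees of freedom = 2 − 1 = 1; critical value at α = 0.01 is 6.635.
Since 0.495 < 6.635, we fail to reject the null hypothesis — the data are consistent with the 1:1 ratio.

0.495; consistent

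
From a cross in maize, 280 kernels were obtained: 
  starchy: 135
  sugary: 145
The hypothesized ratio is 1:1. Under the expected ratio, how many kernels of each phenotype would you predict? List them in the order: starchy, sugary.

Total ratio parts = 2. Expected numbers out of 280:
  starchy: 280 × 1/2 = 140
  sugary: 280 × 1/2 = 140

140, 140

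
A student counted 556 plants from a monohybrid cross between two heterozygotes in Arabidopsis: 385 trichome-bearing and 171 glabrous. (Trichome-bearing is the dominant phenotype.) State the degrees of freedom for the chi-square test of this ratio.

For a monohybrid cross between heterozygotes with complete dominance, the expected phenotypic ratio is 3:1.
A goodness-of-fit test with 2 phenotype classes has df = 2 − 1 = 1.

1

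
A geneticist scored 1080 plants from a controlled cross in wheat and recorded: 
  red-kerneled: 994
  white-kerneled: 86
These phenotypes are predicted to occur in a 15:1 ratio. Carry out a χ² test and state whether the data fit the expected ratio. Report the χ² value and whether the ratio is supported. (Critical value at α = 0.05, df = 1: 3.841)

Under the 15:1 hypothesis (Σ ratio = 16, N = 1080):
  red-kerneled: 1080 × 15/16 = 1012.5
  white-kerneled: 1080 × 1/16 = 67.5
χ² = Σ (O − E)² / E
  red-kerneled: (994 − 1012.5)² / 1012.5 = 0.3380
  white-kerneled: (86 − 67.5)² / 67.5 = 5.0704
χ² = 0.3380 + 5.0704 = 5.4084 ≈ 5.408
Degrees of freedom = 2 − 1 = 1; critical value at α = 0.05 is 3.841.
Since 5.408 > 3.841, we reject the null hypothesis — the data do not fit the 15:1 ratio.

5.408; not consistent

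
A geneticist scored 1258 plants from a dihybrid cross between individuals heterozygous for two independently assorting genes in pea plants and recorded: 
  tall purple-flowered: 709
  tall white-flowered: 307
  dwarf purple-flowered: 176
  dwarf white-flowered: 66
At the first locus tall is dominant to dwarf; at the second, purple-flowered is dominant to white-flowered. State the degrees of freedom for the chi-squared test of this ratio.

3

A dihybrid F₂ with independent assortment and complete dominance at both loci gives a 9:3:3:1 phenotypic ratio.
A goodness-of-fit test with 4 phenotype classes has df = 4 − 1 = 3.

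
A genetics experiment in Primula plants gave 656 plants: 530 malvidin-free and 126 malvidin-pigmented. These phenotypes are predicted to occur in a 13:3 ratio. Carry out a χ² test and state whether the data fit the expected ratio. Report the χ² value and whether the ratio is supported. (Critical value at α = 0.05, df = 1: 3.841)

Expected counts for N = 656 under a 13:3 ratio (total parts = 16):
  malvidin-free: 656 × 13/16 = 533
  malvidin-pigmented: 656 × 3/16 = 123
χ² = Σ (O − E)² / E
  malvidin-free: (530 − 533)² / 533 = 0.0169
  malvidin-pigmented: (126 − 123)² / 123 = 0.0732
χ² = 0.0169 + 0.0732 = 0.0901 ≈ 0.090
Degrees of freedom = 2 − 1 = 1; critical value at α = 0.05 is 3.841.
Since 0.090 < 3.841, we fail to reject the null hypothesis — the data are consistent with the 13:3 ratio.

0.090; consistent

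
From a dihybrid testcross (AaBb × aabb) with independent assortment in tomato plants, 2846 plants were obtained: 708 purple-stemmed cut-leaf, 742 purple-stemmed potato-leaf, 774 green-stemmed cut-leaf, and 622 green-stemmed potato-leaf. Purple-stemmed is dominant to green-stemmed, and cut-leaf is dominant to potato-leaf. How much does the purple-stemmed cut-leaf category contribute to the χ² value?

0.017

A dihybrid testcross with independent assortment gives a 1:1:1:1 ratio.
Under the 1:1:1:1 hypothesis (Σ ratio = 4, N = 2846):
  purple-stemmed cut-leaf: 2846 × 1/4 = 711.5
  purple-stemmed potato-leaf: 2846 × 1/4 = 711.5
  green-stemmed cut-leaf: 2846 × 1/4 = 711.5
  green-stemmed potato-leaf: 2846 × 1/4 = 711.5
Contribution of purple-stemmed cut-leaf: (708 − 711.5)² / 711.5 = 0.0172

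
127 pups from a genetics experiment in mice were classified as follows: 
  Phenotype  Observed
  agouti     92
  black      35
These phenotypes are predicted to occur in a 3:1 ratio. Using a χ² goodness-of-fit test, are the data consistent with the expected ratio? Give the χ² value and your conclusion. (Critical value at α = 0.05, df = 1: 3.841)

0.444; consistent

Total ratio parts = 4. Expected numbers out of 127:
  agouti: 127 × 3/4 = 95.25
  black: 127 × 1/4 = 31.75
χ² = Σ (O − E)² / E
  agouti: (92 − 95.25)² / 95.25 = 0.1109
  black: (35 − 31.75)² / 31.75 = 0.3327
χ² = 0.1109 + 0.3327 = 0.4436 ≈ 0.444
Degrees of freedom = 2 − 1 = 1; critical value at α = 0.05 is 3.841.
Since 0.444 < 3.841, we fail to reject the null hypothesis — the data are consistent with the 3:1 ratio.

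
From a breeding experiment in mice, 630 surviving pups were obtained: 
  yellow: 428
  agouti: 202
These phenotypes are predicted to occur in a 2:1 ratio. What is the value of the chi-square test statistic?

0.457

Under the 2:1 hypothesis (Σ ratio = 3, N = 630):
  yellow: 630 × 2/3 = 420
  agouti: 630 × 1/3 = 210
χ² = Σ (O − E)² / E
  yellow: (428 − 420)² / 420 = 0.1524
  agouti: (202 − 210)² / 210 = 0.3048
χ² = 0.1524 + 0.3048 = 0.4572 ≈ 0.457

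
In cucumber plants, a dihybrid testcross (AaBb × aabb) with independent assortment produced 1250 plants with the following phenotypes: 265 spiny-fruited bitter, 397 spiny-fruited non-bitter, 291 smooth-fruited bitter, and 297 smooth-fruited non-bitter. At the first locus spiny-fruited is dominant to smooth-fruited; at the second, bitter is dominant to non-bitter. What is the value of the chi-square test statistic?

A dihybrid testcross with independent assortment gives a 1:1:1:1 ratio.
Under the 1:1:1:1 hypothesis (Σ ratio = 4, N = 1250):
  spiny-fruited bitter: 1250 × 1/4 = 312.5
  spiny-fruited non-bitter: 1250 × 1/4 = 312.5
  smooth-fruited bitter: 1250 × 1/4 = 312.5
  smooth-fruited non-bitter: 1250 × 1/4 = 312.5
χ² = Σ (O − E)² / E
  spiny-fruited bitter: (265 − 312.5)² / 312.5 = 7.2200
  spiny-fruited non-bitter: (397 − 312.5)² / 312.5 = 22.8488
  smooth-fruited bitter: (291 − 312.5)² / 312.5 = 1.4792
  smooth-fruited non-bitter: (297 − 312.5)² / 312.5 = 0.7688
χ² = 7.2200 + 22.8488 + 1.4792 + 0.7688 = 32.3168 ≈ 32.317

32.317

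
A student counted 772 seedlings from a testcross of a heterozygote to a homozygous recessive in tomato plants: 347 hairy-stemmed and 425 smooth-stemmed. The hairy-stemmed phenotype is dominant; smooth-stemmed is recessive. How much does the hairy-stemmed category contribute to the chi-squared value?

A testcross of a heterozygote (Aa × aa) gives a 1:1 phenotypic ratio.
The 1:1 ratio has 2 parts, so with N = 772 the expected counts are:
  hairy-stemmed: 772 × 1/2 = 386
  smooth-stemmed: 772 × 1/2 = 386
Contribution of hairy-stemmed: (347 − 386)² / 386 = 3.9404

3.940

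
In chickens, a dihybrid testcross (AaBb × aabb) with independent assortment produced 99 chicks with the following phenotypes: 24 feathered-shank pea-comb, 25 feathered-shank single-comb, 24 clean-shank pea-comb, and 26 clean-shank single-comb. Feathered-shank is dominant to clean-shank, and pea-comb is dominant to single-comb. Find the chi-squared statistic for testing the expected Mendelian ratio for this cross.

A dihybrid testcross with independent assortment gives a 1:1:1:1 ratio.
Under the 1:1:1:1 hypothesis (Σ ratio = 4, N = 99):
  feathered-shank pea-comb: 99 × 1/4 = 24.75
  feathered-shank single-comb: 99 × 1/4 = 24.75
  clean-shank pea-comb: 99 × 1/4 = 24.75
  clean-shank single-comb: 99 × 1/4 = 24.75
χ² = Σ (O − E)² / E
  feathered-shank pea-comb: (24 − 24.75)² / 24.75 = 0.0227
  feathered-shank single-comb: (25 − 24.75)² / 24.75 = 0.0025
  clean-shank pea-comb: (24 − 24.75)² / 24.75 = 0.0227
  clean-shank single-comb: (26 − 24.75)² / 24.75 = 0.0631
χ² = 0.0227 + 0.0025 + 0.0227 + 0.0631 = 0.111

0.111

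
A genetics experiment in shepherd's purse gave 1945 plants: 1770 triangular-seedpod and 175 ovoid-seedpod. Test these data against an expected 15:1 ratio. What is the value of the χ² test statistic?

Under the 15:1 hypothesis (Σ ratio = 16, N = 1945):
  triangular-seedpod: 1945 × 15/16 = 1823.4375
  ovoid-seedpod: 1945 × 1/16 = 121.5625
χ² = Σ (O − E)² / E
  triangular-seedpod: (1770 − 1823.4375)² / 1823.4375 = 1.5660
  ovoid-seedpod: (175 − 121.5625)² / 121.5625 = 23.4905
χ² = 1.5660 + 23.4905 = 25.0565 ≈ 25.057

25.057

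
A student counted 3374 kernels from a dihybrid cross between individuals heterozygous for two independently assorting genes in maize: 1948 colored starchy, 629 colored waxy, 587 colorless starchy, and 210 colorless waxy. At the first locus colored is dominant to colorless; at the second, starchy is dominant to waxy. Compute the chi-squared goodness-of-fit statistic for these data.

4.639

A dihybrid F₂ with independent assortment and complete dominance at both loci gives a 9:3:3:1 phenotypic ratio.
Under the 9:3:3:1 hypothesis (Σ ratio = 16, N = 3374):
  colored starchy: 3374 × 9/16 = 1897.875
  colored waxy: 3374 × 3/16 = 632.625
  colorless starchy: 3374 × 3/16 = 632.625
  colorless waxy: 3374 × 1/16 = 210.875
χ² = Σ (O − E)² / E
  colored starchy: (1948 − 1897.875)² / 1897.875 = 1.3239
  colored waxy: (629 − 632.625)² / 632.625 = 0.0208
  colorless starchy: (587 − 632.625)² / 632.625 = 3.2905
  colorless waxy: (210 − 210.875)² / 210.875 = 0.0036
χ² = 1.3239 + 0.0208 + 3.2905 + 0.0036 = 4.6388 ≈ 4.639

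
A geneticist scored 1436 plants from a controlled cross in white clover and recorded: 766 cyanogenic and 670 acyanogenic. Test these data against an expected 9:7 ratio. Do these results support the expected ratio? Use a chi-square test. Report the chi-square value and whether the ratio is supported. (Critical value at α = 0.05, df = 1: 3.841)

Total ratio parts = 16. Expected numbers out of 1436:
  cyanogenic: 1436 × 9/16 = 807.75
  acyanogenic: 1436 × 7/16 = 628.25
χ² = Σ (O − E)² / E
  cyanogenic: (766 − 807.75)² / 807.75 = 2.1579
  acyanogenic: (670 − 628.25)² / 628.25 = 2.7745
χ² = 2.1579 + 2.7745 = 4.9324 ≈ 4.932
Degrees of freedom = 2 − 1 = 1; critical value at α = 0.05 is 3.841.
Since 4.932 > 3.841, we reject the null hypothesis — the data do not fit the 9:7 ratio.

4.932; not consistent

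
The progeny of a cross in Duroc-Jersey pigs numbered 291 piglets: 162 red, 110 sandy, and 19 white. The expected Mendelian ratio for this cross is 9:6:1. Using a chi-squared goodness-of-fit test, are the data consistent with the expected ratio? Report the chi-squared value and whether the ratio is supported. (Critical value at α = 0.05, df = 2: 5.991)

The 9:6:1 ratio has 16 parts, so with N = 291 the expected counts are:
  red: 291 × 9/16 = 163.6875
  sandy: 291 × 6/16 = 109.125
  white: 291 × 1/16 = 18.1875
χ² = Σ (O − E)² / E
  red: (162 − 163.6875)² / 163.6875 = 0.0174
  sandy: (110 − 109.125)² / 109.125 = 0.0070
  white: (19 − 18.1875)² / 18.1875 = 0.0363
χ² = 0.0174 + 0.0070 + 0.0363 = 0.0607 ≈ 0.061
Degrees of freedom = 3 − 1 = 2; critical value at α = 0.05 is 5.991.
Since 0.061 < 5.991, we fail to reject the null hypothesis — the data are consistent with the 9:6:1 ratio.

0.061; consistent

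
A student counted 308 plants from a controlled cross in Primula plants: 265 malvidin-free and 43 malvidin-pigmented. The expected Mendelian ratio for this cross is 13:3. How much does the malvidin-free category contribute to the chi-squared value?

0.869

The 13:3 ratio has 16 parts, so with N = 308 the expected counts are:
  malvidin-free: 308 × 13/16 = 250.25
  malvidin-pigmented: 308 × 3/16 = 57.75
Contribution of malvidin-free: (265 − 250.25)² / 250.25 = 0.8694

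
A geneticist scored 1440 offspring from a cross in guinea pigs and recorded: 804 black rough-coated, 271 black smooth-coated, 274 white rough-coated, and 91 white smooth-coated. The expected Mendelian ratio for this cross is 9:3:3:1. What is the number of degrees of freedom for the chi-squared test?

A goodness-of-fit test with 4 phenotype classes has df = 4 − 1 = 3.

3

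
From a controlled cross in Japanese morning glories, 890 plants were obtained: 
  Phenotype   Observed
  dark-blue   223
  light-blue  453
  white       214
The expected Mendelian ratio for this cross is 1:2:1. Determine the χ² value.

Total ratio parts = 4. Expected numbers out of 890:
  dark-blue: 890 × 1/4 = 222.5
  light-blue: 890 × 2/4 = 445
  white: 890 × 1/4 = 222.5
χ² = Σ (O − E)² / E
  dark-blue: (223 − 222.5)² / 222.5 = 0.0011
  light-blue: (453 − 445)² / 445 = 0.1438
  white: (214 − 222.5)² / 222.5 = 0.3247
χ² = 0.0011 + 0.1438 + 0.3247 = 0.4696 ≈ 0.470

0.470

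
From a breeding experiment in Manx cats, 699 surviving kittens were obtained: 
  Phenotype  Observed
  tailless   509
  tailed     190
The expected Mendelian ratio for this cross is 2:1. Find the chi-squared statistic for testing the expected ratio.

Expected counts for N = 699 under a 2:1 ratio (total parts = 3):
  tailless: 699 × 2/3 = 466
  tailed: 699 × 1/3 = 233
χ² = Σ (O − E)² / E
  tailless: (509 − 466)² / 466 = 3.9678
  tailed: (190 − 233)² / 233 = 7.9356
χ² = 3.9678 + 7.9356 = 11.9034 ≈ 11.903

11.903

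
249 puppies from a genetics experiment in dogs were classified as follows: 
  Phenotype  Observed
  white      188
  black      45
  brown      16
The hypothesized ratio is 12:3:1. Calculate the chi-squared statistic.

Expected counts for N = 249 under a 12:3:1 ratio (total parts = 16):
  white: 249 × 12/16 = 186.75
  black: 249 × 3/16 = 46.6875
  brown: 249 × 1/16 = 15.5625
χ² = Σ (O − E)² / E
  white: (188 − 186.75)² / 186.75 = 0.0084
  black: (45 − 46.6875)² / 46.6875 = 0.0610
  brown: (16 − 15.5625)² / 15.5625 = 0.0123
χ² = 0.0084 + 0.0610 + 0.0123 = 0.0817 ≈ 0.082

0.082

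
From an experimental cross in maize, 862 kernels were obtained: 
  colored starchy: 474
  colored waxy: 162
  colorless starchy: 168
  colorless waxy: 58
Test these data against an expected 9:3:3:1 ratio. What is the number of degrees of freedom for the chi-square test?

A goodness-of-fit test with 4 phenotype classes has df = 4 − 1 = 3.

3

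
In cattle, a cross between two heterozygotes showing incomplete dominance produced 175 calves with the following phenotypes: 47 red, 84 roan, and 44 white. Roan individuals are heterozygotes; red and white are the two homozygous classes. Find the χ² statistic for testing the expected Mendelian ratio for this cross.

0.383

With incomplete dominance, a heterozygote × heterozygote cross gives a 1:2:1 phenotypic ratio.
Total ratio parts = 4. Expected numbers out of 175:
  red: 175 × 1/4 = 43.75
  roan: 175 × 2/4 = 87.5
  white: 175 × 1/4 = 43.75
χ² = Σ (O − E)² / E
  red: (47 − 43.75)² / 43.75 = 0.2414
  roan: (84 − 87.5)² / 87.5 = 0.1400
  white: (44 − 43.75)² / 43.75 = 0.0014
χ² = 0.2414 + 0.1400 + 0.0014 = 0.3828 ≈ 0.383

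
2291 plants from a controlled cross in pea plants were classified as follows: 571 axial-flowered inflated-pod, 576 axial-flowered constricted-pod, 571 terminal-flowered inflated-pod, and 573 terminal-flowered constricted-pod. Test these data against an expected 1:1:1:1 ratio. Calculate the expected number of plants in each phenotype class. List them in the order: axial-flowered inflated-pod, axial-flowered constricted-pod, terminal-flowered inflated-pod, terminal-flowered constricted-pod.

Total ratio parts = 4. Expected numbers out of 2291:
  axial-flowered inflated-pod: 2291 × 1/4 = 572.75
  axial-flowered constricted-pod: 2291 × 1/4 = 572.75
  terminal-flowered inflated-pod: 2291 × 1/4 = 572.75
  terminal-flowered constricted-pod: 2291 × 1/4 = 572.75

572.75, 572.75, 572.75, 572.75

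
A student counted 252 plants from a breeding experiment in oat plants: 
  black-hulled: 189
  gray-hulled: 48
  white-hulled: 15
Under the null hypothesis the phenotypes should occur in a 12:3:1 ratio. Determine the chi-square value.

Expected counts for N = 252 under a 12:3:1 ratio (total parts = 16):
  black-hulled: 252 × 12/16 = 189
  gray-hulled: 252 × 3/16 = 47.25
  white-hulled: 252 × 1/16 = 15.75
χ² = Σ (O − E)² / E
  black-hulled: (189 − 189)² / 189 = 0.0000
  gray-hulled: (48 − 47.25)² / 47.25 = 0.0119
  white-hulled: (15 − 15.75)² / 15.75 = 0.0357
χ² = 0.0000 + 0.0119 + 0.0357 = 0.0476 ≈ 0.048

0.048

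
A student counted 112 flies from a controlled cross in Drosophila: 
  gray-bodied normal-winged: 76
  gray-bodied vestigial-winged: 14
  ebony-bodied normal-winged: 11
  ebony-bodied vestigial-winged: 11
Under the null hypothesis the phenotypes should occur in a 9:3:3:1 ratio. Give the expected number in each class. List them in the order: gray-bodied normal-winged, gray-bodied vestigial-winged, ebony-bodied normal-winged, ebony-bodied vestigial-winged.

The 9:3:3:1 ratio has 16 parts, so with N = 112 the expected counts are:
  gray-bodied normal-winged: 112 × 9/16 = 63
  gray-bodied vestigial-winged: 112 × 3/16 = 21
  ebony-bodied normal-winged: 112 × 3/16 = 21
  ebony-bodied vestigial-winged: 112 × 1/16 = 7

63, 21, 21, 7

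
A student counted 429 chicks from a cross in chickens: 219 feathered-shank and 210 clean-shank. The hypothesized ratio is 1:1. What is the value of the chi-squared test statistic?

Total ratio parts = 2. Expected numbers out of 429:
  feathered-shank: 429 × 1/2 = 214.5
  clean-shank: 429 × 1/2 = 214.5
χ² = Σ (O − E)² / E
  feathered-shank: (219 − 214.5)² / 214.5 = 0.0944
  clean-shank: (210 − 214.5)² / 214.5 = 0.0944
χ² = 0.0944 + 0.0944 = 0.1888 ≈ 0.189

0.189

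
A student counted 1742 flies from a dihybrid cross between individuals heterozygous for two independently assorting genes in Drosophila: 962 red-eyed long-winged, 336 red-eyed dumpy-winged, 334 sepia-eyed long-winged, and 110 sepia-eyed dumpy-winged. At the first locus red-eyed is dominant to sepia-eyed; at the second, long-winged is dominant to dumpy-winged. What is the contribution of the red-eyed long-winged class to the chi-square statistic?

0.326

A dihybrid F₂ with independent assortment and complete dominance at both loci gives a 9:3:3:1 phenotypic ratio.
Under the 9:3:3:1 hypothesis (Σ ratio = 16, N = 1742):
  red-eyed long-winged: 1742 × 9/16 = 979.875
  red-eyed dumpy-winged: 1742 × 3/16 = 326.625
  sepia-eyed long-winged: 1742 × 3/16 = 326.625
  sepia-eyed dumpy-winged: 1742 × 1/16 = 108.875
Contribution of red-eyed long-winged: (962 − 979.875)² / 979.875 = 0.3261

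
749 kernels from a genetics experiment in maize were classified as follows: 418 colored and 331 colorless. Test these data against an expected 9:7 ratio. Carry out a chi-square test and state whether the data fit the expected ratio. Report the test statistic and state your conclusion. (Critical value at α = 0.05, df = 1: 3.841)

0.060; consistent

Under the 9:7 hypothesis (Σ ratio = 16, N = 749):
  colored: 749 × 9/16 = 421.3125
  colorless: 749 × 7/16 = 327.6875
χ² = Σ (O − E)² / E
  colored: (418 − 421.3125)² / 421.3125 = 0.0260
  colorless: (331 − 327.6875)² / 327.6875 = 0.0335
χ² = 0.0260 + 0.0335 = 0.0595 ≈ 0.060
Degrees of freedom = 2 − 1 = 1; critical value at α = 0.05 is 3.841.
Since 0.060 < 3.841, we fail to reject the null hypothesis — the data are consistent with the 9:7 ratio.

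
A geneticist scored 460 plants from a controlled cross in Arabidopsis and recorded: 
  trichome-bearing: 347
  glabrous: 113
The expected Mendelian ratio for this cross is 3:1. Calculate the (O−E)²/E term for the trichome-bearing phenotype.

0.012

Under the 3:1 hypothesis (Σ ratio = 4, N = 460):
  trichome-bearing: 460 × 3/4 = 345
  glabrous: 460 × 1/4 = 115
Contribution of trichome-bearing: (347 − 345)² / 345 = 0.0116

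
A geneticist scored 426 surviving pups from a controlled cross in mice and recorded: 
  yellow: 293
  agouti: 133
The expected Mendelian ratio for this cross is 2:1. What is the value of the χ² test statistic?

The 2:1 ratio has 3 parts, so with N = 426 the expected counts are:
  yellow: 426 × 2/3 = 284
  agouti: 426 × 1/3 = 142
χ² = Σ (O − E)² / E
  yellow: (293 − 284)² / 284 = 0.2852
  agouti: (133 − 142)² / 142 = 0.5704
χ² = 0.2852 + 0.5704 = 0.8556 ≈ 0.856

0.856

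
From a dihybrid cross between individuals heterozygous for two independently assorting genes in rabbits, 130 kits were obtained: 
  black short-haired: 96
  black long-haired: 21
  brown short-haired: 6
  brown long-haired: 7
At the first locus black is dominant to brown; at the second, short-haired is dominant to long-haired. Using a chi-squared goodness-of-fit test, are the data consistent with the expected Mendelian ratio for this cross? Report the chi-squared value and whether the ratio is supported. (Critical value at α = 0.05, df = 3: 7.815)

21.631; not consistent

A dihybrid F₂ with independent assortment and complete dominance at both loci gives a 9:3:3:1 phenotypic ratio.
Expected counts for N = 130 under a 9:3:3:1 ratio (total parts = 16):
  black short-haired: 130 × 9/16 = 73.125
  black long-haired: 130 × 3/16 = 24.375
  brown short-haired: 130 × 3/16 = 24.375
  brown long-haired: 130 × 1/16 = 8.125
χ² = Σ (O − E)² / E
  black short-haired: (96 − 73.125)² / 73.125 = 7.1558
  black long-haired: (21 − 24.375)² / 24.375 = 0.4673
  brown short-haired: (6 − 24.375)² / 24.375 = 13.8519
  brown long-haired: (7 − 8.125)² / 8.125 = 0.1558
χ² = 7.1558 + 0.4673 + 13.8519 + 0.1558 = 21.6308 ≈ 21.631
Degrees of freedom = 4 − 1 = 3; critical value at α = 0.05 is 7.815.
Since 21.631 > 7.815, we reject the null hypothesis — the data do not fit the 9:3:3:1 ratio.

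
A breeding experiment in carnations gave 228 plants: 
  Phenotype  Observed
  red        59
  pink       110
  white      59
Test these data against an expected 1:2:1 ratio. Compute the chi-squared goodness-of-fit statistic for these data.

Under the 1:2:1 hypothesis (Σ ratio = 4, N = 228):
  red: 228 × 1/4 = 57
  pink: 228 × 2/4 = 114
  white: 228 × 1/4 = 57
χ² = Σ (O − E)² / E
  red: (59 − 57)² / 57 = 0.0702
  pink: (110 − 114)² / 114 = 0.1404
  white: (59 − 57)² / 57 = 0.0702
χ² = 0.0702 + 0.1404 + 0.0702 = 0.2808 ≈ 0.281

0.281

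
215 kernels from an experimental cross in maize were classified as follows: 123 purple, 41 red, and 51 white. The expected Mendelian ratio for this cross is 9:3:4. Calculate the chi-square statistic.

Total ratio parts = 16. Expected numbers out of 215:
  purple: 215 × 9/16 = 120.9375
  red: 215 × 3/16 = 40.3125
  white: 215 × 4/16 = 53.75
χ² = Σ (O − E)² / E
  purple: (123 − 120.9375)² / 120.9375 = 0.0352
  red: (41 − 40.3125)² / 40.3125 = 0.0117
  white: (51 − 53.75)² / 53.75 = 0.1407
χ² = 0.0352 + 0.0117 + 0.1407 = 0.1876 ≈ 0.188

0.188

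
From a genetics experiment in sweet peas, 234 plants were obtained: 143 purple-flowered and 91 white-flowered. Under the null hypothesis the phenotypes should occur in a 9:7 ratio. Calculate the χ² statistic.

2.247

Under the 9:7 hypothesis (Σ ratio = 16, N = 234):
  purple-flowered: 234 × 9/16 = 131.625
  white-flowered: 234 × 7/16 = 102.375
χ² = Σ (O − E)² / E
  purple-flowered: (143 − 131.625)² / 131.625 = 0.9830
  white-flowered: (91 − 102.375)² / 102.375 = 1.2639
χ² = 0.9830 + 1.2639 = 2.2469 ≈ 2.247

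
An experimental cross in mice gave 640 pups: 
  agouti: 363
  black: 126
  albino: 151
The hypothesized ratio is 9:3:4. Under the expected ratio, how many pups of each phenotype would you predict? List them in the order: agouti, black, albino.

360, 120, 160

The 9:3:4 ratio has 16 parts, so with N = 640 the expected counts are:
  agouti: 640 × 9/16 = 360
  black: 640 × 3/16 = 120
  albino: 640 × 4/16 = 160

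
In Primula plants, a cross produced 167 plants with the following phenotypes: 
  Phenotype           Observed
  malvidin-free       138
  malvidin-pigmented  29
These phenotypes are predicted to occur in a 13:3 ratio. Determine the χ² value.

The 13:3 ratio has 16 parts, so with N = 167 the expected counts are:
  malvidin-free: 167 × 13/16 = 135.6875
  malvidin-pigmented: 167 × 3/16 = 31.3125
χ² = Σ (O − E)² / E
  malvidin-free: (138 − 135.6875)² / 135.6875 = 0.0394
  malvidin-pigmented: (29 − 31.3125)² / 31.3125 = 0.1708
χ² = 0.0394 + 0.1708 = 0.2102 ≈ 0.210

0.210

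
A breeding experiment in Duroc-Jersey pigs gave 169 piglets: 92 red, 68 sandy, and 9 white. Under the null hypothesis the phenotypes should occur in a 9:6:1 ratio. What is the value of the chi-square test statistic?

0.667

Total ratio parts = 16. Expected numbers out of 169:
  red: 169 × 9/16 = 95.0625
  sandy: 169 × 6/16 = 63.375
  white: 169 × 1/16 = 10.5625
χ² = Σ (O − E)² / E
  red: (92 − 95.0625)² / 95.0625 = 0.0987
  sandy: (68 − 63.375)² / 63.375 = 0.3375
  white: (9 − 10.5625)² / 10.5625 = 0.2311
χ² = 0.0987 + 0.3375 + 0.2311 = 0.6673 ≈ 0.667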